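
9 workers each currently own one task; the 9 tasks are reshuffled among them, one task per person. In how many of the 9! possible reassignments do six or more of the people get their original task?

205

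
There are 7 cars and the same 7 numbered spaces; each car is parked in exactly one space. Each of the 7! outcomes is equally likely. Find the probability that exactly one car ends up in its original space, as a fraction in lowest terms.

53/144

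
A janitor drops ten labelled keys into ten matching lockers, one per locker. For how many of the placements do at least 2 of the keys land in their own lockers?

958879

Sum C(10,i)·!(10-i) for i = 2..10:
  i=2: C(10,2)·!8 = 45·14833 = 667485
  i=3: C(10,3)·!7 = 120·1854 = 222480
  i=4: C(10,4)·!6 = 210·265 = 55650
  i=5: C(10,5)·!5 = 252·44 = 11088
  i=6: C(10,6)·!4 = 210·9 = 1890
  i=7: C(10,7)·!3 = 120·2 = 240
  i=8: C(10,8)·!2 = 45·1 = 45
  i=9: C(10,9)·!1 = 10·0 = 0
  i=10: C(10,10)·!0 = 1·1 = 1
Total = 958879.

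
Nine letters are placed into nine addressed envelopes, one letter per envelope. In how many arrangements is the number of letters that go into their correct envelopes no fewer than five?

1339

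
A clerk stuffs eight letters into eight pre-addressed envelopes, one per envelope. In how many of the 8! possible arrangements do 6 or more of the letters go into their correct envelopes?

# with exactly i fixed is C(8,i)·!(8-i); sum over i=6..8:
  i=6: C(8,6)·!2 = 28·1 = 28
  i=7: C(8,7)·!1 = 8·0 = 0
  i=8: C(8,8)·!0 = 1·1 = 1
Total = 29.

29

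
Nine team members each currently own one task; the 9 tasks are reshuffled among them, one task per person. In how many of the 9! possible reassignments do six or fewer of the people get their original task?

362843

# with exactly i fixed is C(9,i)·!(9-i); sum over i=0..6:
  i=0: C(9,0)·!9 = 1·133496 = 133496
  i=1: C(9,1)·!8 = 9·14833 = 133497
  i=2: C(9,2)·!7 = 36·1854 = 66744
  i=3: C(9,3)·!6 = 84·265 = 22260
  i=4: C(9,4)·!5 = 126·44 = 5544
  i=5: C(9,5)·!4 = 126·9 = 1134
  i=6: C(9,6)·!3 = 84·2 = 168
Total = 362843.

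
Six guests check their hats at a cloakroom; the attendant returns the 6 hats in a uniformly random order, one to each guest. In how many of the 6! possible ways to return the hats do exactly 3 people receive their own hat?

Choose which 3 of the 6 are fixed: C(6,3) = 20.
The other 3 form a derangement: !3 = 2.
Total: 20 × 2 = 40.

40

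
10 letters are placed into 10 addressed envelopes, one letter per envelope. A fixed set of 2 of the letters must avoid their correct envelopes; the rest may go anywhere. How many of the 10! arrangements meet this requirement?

2943360

Inclusion-exclusion on the 2 forbidden self-matches:
Σ_{j=0}^{2} (-1)^j C(2,j)(10-j)!
= C(2,0)·10! - C(2,1)·9! + C(2,2)·8!
= 3628800 - 725760 + 40320
= 2943360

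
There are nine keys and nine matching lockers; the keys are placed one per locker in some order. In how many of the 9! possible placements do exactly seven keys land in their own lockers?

36

Pick the 7 fixed positions: C(9,7) = 36 ways.
The remaining 2 must be deranged: !2 = 1.
Total: 36 × 1 = 36.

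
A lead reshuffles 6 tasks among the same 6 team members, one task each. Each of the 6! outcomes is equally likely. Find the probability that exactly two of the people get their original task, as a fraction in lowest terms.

3/16

Favorable outcomes: C(6,2)·!4 = 15·9 = 135.
Total outcomes: 6! = 720.
Probability = 135/720 = 3/16.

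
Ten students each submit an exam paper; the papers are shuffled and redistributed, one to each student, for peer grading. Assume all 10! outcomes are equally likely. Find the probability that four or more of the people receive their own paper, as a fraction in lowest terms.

34457/1814400

Favorable outcomes: Σ_{i≥4} C(10,i)·!(10-i) = 210·265 + 252·44 + 210·9 + 120·2 + 45·1 + 10·0 + 1·1 = 68914.
Total outcomes: 10! = 3628800.
Probability = 68914/3628800 = 34457/1814400.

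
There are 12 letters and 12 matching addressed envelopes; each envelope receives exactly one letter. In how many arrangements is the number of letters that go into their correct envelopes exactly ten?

66

Pick the 10 fixed positions: C(12,10) = 66 ways.
The remaining 2 must be deranged: !2 = 1.
Total: 66 × 1 = 66.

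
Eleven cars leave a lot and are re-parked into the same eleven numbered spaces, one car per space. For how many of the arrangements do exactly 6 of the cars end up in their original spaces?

20328

Choose which 6 of the 11 are fixed: C(11,6) = 462.
The remaining 5 must be deranged: !5 = 44.
Total: 462 × 44 = 20328.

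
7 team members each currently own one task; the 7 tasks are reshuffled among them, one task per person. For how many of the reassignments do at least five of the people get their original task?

Sum C(7,i)·!(7-i) for i = 5..7:
  i=5: C(7,5)·!2 = 21·1 = 21
  i=6: C(7,6)·!1 = 7·0 = 0
  i=7: C(7,7)·!0 = 1·1 = 1
Total = 22.

22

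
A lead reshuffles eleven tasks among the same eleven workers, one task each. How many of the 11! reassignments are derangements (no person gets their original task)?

14684570

!11 = 11! · Σ_{k=0}^{11} (-1)^k/k!
= 11! - 11!/1! + 11!/2! - 11!/3! + 11!/4! - 11!/5! + 11!/6! - 11!/7! + 11!/8! - 11!/9! + 11!/10! - 11!/11!
= 39916800 - 39916800 + 19958400 - 6652800 + 1663200 - 332640 + 55440 - 7920 + 990 - 110 + 11 - 1
= 14684570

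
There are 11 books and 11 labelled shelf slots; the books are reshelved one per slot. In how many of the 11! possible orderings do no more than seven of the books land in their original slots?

Sum C(11,i)·!(11-i) for i = 0..7:
  i=0: C(11,0)·!11 = 1·14684570 = 14684570
  i=1: C(11,1)·!10 = 11·1334961 = 14684571
  i=2: C(11,2)·!9 = 55·133496 = 7342280
  i=3: C(11,3)·!8 = 165·14833 = 2447445
  i=4: C(11,4)·!7 = 330·1854 = 611820
  i=5: C(11,5)·!6 = 462·265 = 122430
  i=6: C(11,6)·!5 = 462·44 = 20328
  i=7: C(11,7)·!4 = 330·9 = 2970
Total = 39916414.

39916414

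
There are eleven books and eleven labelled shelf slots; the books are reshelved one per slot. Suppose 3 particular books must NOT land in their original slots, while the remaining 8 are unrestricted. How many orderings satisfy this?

30078720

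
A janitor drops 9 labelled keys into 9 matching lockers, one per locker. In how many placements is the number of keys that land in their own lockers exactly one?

Choose which one of the 9 is fixed: C(9,1) = 9.
The remaining 8 must be deranged: !8 = 14833.
Total: 9 × 14833 = 133497.

133497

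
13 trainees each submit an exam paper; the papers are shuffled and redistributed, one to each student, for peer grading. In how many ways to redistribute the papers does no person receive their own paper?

The subfactorial !13 = [13!/e] (nearest integer).
13! = 6227020800, and 6227020800/e ≈ 2290792932.07, so !13 = 2290792932.

2290792932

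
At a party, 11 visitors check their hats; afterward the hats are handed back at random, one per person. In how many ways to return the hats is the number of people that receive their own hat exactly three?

Choose which 3 of the 11 are fixed: C(11,3) = 165.
The other 8 form a derangement: !8 = 14833.
Total: 165 × 14833 = 2447445.

2447445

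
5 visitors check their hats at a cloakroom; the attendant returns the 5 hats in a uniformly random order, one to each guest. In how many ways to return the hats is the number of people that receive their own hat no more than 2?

# with exactly i fixed is C(5,i)·!(5-i); sum over i=0..2:
  i=0: C(5,0)·!5 = 1·44 = 44
  i=1: C(5,1)·!4 = 5·9 = 45
  i=2: C(5,2)·!3 = 10·2 = 20
Total = 109.

109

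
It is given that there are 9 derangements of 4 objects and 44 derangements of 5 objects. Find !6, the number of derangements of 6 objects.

265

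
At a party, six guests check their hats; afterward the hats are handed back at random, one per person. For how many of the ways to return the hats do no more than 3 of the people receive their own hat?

704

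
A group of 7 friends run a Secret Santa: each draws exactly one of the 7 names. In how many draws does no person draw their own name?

1854

By inclusion-exclusion, !7 = Σ (-1)^k · 7!/k! for k=0..7
= 7! - 7!/1! + 7!/2! - 7!/3! + 7!/4! - 7!/5! + 7!/6! - 7!/7!
= 5040 - 5040 + 2520 - 840 + 210 - 42 + 7 - 1
= 1854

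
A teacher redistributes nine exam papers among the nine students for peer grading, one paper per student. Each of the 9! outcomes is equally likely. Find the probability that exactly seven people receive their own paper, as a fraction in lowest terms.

Favorable outcomes: C(9,7)·!2 = 36·1 = 36.
Total outcomes: 9! = 362880.
Probability = 36/362880 = 1/10080.

1/10080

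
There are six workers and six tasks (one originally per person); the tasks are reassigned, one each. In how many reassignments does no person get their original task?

Use !n = (n-1)(!(n-1) + !(n-2)).
!6 = 5·(44 + 9) = 5·53 = 265

265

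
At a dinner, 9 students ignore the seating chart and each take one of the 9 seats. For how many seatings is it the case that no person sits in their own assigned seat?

133496

Recurrence: !9 = 9·!8 + (-1)^9.
!9 = 9·14833 - 1 = 133496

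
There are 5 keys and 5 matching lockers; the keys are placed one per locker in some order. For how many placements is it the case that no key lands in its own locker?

!5 = 5! · Σ_{k=0}^{5} (-1)^k/k!
= 5! - 5!/1! + 5!/2! - 5!/3! + 5!/4! - 5!/5!
= 120 - 120 + 60 - 20 + 5 - 1
= 44

44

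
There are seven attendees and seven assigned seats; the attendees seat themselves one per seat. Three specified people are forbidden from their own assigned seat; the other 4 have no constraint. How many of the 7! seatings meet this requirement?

Let A_j be the event that the j-th constrained one is fixed. By inclusion-exclusion over the 3 events:
Σ_{j=0}^{3} (-1)^j C(3,j)(7-j)!
= C(3,0)·7! - C(3,1)·6! + C(3,2)·5! - C(3,3)·4!
= 5040 - 2160 + 360 - 24
= 3216

3216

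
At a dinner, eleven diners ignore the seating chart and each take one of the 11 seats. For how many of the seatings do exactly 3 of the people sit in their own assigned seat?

Choose which 3 of the 11 are fixed: C(11,3) = 165.
The other 8 form a derangement: !8 = 14833.
Total: 165 × 14833 = 2447445.

2447445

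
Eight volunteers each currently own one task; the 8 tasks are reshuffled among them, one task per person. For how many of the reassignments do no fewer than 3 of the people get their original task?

3235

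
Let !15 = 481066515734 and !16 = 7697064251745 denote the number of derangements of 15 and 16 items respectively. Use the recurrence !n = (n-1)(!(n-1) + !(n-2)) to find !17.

!17 = (17-1)·(!16 + !15) = 16·(7697064251745 + 481066515734) = 16·8178130767479 = 130850092279664.

130850092279664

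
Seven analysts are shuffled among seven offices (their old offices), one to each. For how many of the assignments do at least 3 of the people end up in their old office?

Sum C(7,i)·!(7-i) for i = 3..7:
  i=3: C(7,3)·!4 = 35·9 = 315
  i=4: C(7,4)·!3 = 35·2 = 70
  i=5: C(7,5)·!2 = 21·1 = 21
  i=6: C(7,6)·!1 = 7·0 = 0
  i=7: C(7,7)·!0 = 1·1 = 1
Total = 407.

407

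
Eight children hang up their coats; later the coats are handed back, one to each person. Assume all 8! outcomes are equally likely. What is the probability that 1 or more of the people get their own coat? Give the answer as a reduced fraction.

Favorable outcomes: Σ_{i≥1} C(8,i)·!(8-i) = 8·1854 + 28·265 + 56·44 + 70·9 + 56·2 + 28·1 + 8·0 + 1·1 = 25487.
Total outcomes: 8! = 40320.
Probability = 25487/40320 = 3641/5760.

3641/5760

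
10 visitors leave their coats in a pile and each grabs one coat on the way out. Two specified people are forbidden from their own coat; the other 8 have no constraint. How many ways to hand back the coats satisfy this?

2943360

Inclusion-exclusion on the 2 forbidden self-matches:
Σ_{j=0}^{2} (-1)^j C(2,j)(10-j)!
= C(2,0)·10! - C(2,1)·9! + C(2,2)·8!
= 3628800 - 725760 + 40320
= 2943360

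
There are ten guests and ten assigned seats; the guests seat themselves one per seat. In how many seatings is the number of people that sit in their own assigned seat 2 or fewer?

3337406

Sum C(10,i)·!(10-i) for i = 0..2:
  i=0: C(10,0)·!10 = 1·1334961 = 1334961
  i=1: C(10,1)·!9 = 10·133496 = 1334960
  i=2: C(10,2)·!8 = 45·14833 = 667485
Total = 3337406.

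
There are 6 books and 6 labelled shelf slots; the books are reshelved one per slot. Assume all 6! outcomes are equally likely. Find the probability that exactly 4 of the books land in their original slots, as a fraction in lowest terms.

Favorable outcomes: C(6,4)·!2 = 15·1 = 15.
Total outcomes: 6! = 720.
Probability = 15/720 = 1/48.

1/48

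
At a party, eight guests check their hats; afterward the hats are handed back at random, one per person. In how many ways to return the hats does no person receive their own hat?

14833

The number of derangements of 8 is !8 = Σ_{k=0}^{8} (-1)^k·8!/k!
= 8! - 8!/1! + 8!/2! - 8!/3! + 8!/4! - 8!/5! + 8!/6! - 8!/7! + 8!/8!
= 40320 - 40320 + 20160 - 6720 + 1680 - 336 + 56 - 8 + 1
= 14833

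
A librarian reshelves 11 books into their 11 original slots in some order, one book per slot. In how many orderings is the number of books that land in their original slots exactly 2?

7342280

Pick the 2 fixed positions: C(11,2) = 55 ways.
The other 9 form a derangement: !9 = 133496.
Total: 55 × 133496 = 7342280.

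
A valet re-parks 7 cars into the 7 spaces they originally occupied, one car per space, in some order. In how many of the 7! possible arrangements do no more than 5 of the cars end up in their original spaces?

Sum C(7,i)·!(7-i) for i = 0..5:
  i=0: C(7,0)·!7 = 1·1854 = 1854
  i=1: C(7,1)·!6 = 7·265 = 1855
  i=2: C(7,2)·!5 = 21·44 = 924
  i=3: C(7,3)·!4 = 35·9 = 315
  i=4: C(7,4)·!3 = 35·2 = 70
  i=5: C(7,5)·!2 = 21·1 = 21
Total = 5039.

5039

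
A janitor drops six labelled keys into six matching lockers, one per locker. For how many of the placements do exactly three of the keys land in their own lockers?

40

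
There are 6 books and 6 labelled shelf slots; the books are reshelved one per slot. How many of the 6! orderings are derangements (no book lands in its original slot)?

265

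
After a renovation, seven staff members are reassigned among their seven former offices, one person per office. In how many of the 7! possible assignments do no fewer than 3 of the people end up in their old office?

407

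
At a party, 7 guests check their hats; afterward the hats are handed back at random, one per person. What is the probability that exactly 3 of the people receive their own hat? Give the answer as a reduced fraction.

1/16

Favorable outcomes: C(7,3)·!4 = 35·9 = 315.
Total outcomes: 7! = 5040.
Probability = 315/5040 = 1/16.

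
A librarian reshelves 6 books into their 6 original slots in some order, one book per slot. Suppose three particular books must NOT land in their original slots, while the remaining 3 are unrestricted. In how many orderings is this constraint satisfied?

Inclusion-exclusion on the 3 forbidden self-matches:
Σ_{j=0}^{3} (-1)^j C(3,j)(6-j)!
= C(3,0)·6! - C(3,1)·5! + C(3,2)·4! - C(3,3)·3!
= 720 - 360 + 72 - 6
= 426

426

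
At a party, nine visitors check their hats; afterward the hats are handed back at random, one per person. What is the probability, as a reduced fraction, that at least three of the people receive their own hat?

29143/362880

Favorable outcomes: Σ_{i≥3} C(9,i)·!(9-i) = 84·265 + 126·44 + 126·9 + 84·2 + 36·1 + 9·0 + 1·1 = 29143.
Total outcomes: 9! = 362880.
Probability = 29143/362880 = 29143/362880.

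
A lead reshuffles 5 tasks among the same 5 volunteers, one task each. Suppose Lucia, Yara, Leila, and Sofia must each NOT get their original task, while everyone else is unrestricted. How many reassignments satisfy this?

53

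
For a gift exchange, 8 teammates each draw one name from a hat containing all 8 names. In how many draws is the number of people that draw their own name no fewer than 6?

29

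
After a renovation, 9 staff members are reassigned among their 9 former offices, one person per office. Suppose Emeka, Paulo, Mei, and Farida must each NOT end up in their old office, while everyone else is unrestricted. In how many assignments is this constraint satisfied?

Inclusion-exclusion on the 4 forbidden self-matches:
Σ_{j=0}^{4} (-1)^j C(4,j)(9-j)!
= C(4,0)·9! - C(4,1)·8! + C(4,2)·7! - C(4,3)·6! + C(4,4)·5!
= 362880 - 161280 + 30240 - 2880 + 120
= 229080

229080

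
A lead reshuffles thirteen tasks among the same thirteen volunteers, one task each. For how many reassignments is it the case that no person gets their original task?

Use !n = (n-1)(!(n-1) + !(n-2)).
!13 = 12·(176214841 + 14684570) = 12·190899411 = 2290792932

2290792932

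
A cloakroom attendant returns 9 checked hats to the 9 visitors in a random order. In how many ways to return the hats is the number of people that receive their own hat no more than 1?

266993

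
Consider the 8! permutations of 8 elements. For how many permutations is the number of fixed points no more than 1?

29665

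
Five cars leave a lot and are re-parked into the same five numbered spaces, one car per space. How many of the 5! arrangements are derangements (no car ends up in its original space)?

44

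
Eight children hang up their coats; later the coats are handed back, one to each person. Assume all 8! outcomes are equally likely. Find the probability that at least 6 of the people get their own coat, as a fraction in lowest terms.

29/40320

Favorable outcomes: Σ_{i≥6} C(8,i)·!(8-i) = 28·1 + 8·0 + 1·1 = 29.
Total outcomes: 8! = 40320.
Probability = 29/40320 = 29/40320.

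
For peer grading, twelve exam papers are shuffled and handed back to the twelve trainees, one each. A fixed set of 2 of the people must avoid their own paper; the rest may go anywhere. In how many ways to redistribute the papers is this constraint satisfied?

402796800

Let A_j be the event that the j-th constrained one is fixed. By inclusion-exclusion over the 2 events:
Σ_{j=0}^{2} (-1)^j C(2,j)(12-j)!
= C(2,0)·12! - C(2,1)·11! + C(2,2)·10!
= 479001600 - 79833600 + 3628800
= 402796800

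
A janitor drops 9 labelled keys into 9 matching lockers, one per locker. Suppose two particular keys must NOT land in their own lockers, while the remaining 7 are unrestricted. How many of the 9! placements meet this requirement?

287280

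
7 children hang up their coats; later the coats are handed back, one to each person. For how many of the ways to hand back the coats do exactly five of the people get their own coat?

21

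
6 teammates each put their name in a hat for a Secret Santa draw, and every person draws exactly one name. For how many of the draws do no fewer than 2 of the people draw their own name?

191

Sum C(6,i)·!(6-i) for i = 2..6:
  i=2: C(6,2)·!4 = 15·9 = 135
  i=3: C(6,3)·!3 = 20·2 = 40
  i=4: C(6,4)·!2 = 15·1 = 15
  i=5: C(6,5)·!1 = 6·0 = 0
  i=6: C(6,6)·!0 = 1·1 = 1
Total = 191.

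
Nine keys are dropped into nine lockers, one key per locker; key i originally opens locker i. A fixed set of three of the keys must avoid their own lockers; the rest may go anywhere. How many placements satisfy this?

256320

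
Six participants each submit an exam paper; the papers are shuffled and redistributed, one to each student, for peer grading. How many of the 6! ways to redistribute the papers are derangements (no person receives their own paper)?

265

Recurrence: !6 = 5·(!5 + !4).
!6 = 5·(44 + 9) = 5·53 = 265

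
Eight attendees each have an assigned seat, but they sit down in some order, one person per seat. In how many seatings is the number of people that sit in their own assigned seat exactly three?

2464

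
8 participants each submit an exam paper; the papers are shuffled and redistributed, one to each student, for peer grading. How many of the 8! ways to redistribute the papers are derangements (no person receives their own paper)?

!8 is the nearest integer to 8!/e.
8! = 40320, and 40320/e ≈ 14832.90, so !8 = 14833.

14833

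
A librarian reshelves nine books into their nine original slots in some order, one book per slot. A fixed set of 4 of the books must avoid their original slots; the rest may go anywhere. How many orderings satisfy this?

Let A_j be the event that the j-th constrained one is fixed. By inclusion-exclusion over the 4 events:
Σ_{j=0}^{4} (-1)^j C(4,j)(9-j)!
= C(4,0)·9! - C(4,1)·8! + C(4,2)·7! - C(4,3)·6! + C(4,4)·5!
= 362880 - 161280 + 30240 - 2880 + 120
= 229080

229080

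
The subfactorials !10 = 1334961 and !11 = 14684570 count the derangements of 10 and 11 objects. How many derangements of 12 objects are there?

!12 = (12-1)·(!11 + !10) = 11·(14684570 + 1334961) = 11·16019531 = 176214841.

176214841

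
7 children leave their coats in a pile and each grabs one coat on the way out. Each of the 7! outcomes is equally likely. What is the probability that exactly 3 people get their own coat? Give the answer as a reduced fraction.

1/16

Favorable outcomes: C(7,3)·!4 = 35·9 = 315.
Total outcomes: 7! = 5040.
Probability = 315/5040 = 1/16.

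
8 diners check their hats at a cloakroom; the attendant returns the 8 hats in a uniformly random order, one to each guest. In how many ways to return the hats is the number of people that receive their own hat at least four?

771

# with exactly i fixed is C(8,i)·!(8-i); sum over i=4..8:
  i=4: C(8,4)·!4 = 70·9 = 630
  i=5: C(8,5)·!3 = 56·2 = 112
  i=6: C(8,6)·!2 = 28·1 = 28
  i=7: C(8,7)·!1 = 8·0 = 0
  i=8: C(8,8)·!0 = 1·1 = 1
Total = 771.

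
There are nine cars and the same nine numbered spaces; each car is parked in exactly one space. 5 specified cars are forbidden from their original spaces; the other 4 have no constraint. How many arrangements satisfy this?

Inclusion-exclusion on the 5 forbidden self-matches:
Σ_{j=0}^{5} (-1)^j C(5,j)(9-j)!
= C(5,0)·9! - C(5,1)·8! + C(5,2)·7! - C(5,3)·6! + C(5,4)·5! - C(5,5)·4!
= 362880 - 201600 + 50400 - 7200 + 600 - 24
= 205056

205056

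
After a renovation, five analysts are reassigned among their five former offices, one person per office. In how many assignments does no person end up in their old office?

44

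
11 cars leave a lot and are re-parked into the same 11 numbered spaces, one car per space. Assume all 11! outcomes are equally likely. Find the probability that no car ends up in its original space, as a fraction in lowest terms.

Favorable outcomes: !11 = 14684570.
Total outcomes: 11! = 39916800.
Probability = 14684570/39916800 = 1468457/3991680.

1468457/3991680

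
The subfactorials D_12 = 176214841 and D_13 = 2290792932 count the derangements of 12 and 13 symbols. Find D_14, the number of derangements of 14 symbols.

D_14 = (14-1)·(D_13 + D_12) = 13·(2290792932 + 176214841) = 13·2467007773 = 32071101049.

32071101049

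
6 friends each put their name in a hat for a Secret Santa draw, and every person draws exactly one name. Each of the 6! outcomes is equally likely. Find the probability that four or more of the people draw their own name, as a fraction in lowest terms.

1/45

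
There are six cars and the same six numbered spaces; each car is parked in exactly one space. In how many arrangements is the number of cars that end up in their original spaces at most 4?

719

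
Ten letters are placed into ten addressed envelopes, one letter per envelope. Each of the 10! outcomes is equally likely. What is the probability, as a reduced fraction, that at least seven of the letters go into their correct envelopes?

143/1814400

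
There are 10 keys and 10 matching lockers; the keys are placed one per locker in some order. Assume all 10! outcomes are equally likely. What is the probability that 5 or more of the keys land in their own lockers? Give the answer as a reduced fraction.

829/226800

Favorable outcomes: Σ_{i≥5} C(10,i)·!(10-i) = 252·44 + 210·9 + 120·2 + 45·1 + 10·0 + 1·1 = 13264.
Total outcomes: 10! = 3628800.
Probability = 13264/3628800 = 829/226800.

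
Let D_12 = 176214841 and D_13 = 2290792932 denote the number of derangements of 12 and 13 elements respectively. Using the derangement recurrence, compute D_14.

32071101049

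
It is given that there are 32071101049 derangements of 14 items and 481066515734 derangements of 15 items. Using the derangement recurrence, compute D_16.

D_16 = (16-1)·(D_15 + D_14) = 15·(481066515734 + 32071101049) = 15·513137616783 = 7697064251745.

7697064251745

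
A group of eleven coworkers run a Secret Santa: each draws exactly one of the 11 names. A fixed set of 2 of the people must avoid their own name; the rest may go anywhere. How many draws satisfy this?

Let A_j be the event that the j-th constrained one is fixed. By inclusion-exclusion over the 2 events:
Σ_{j=0}^{2} (-1)^j C(2,j)(11-j)!
= C(2,0)·11! - C(2,1)·10! + C(2,2)·9!
= 39916800 - 7257600 + 362880
= 33022080

33022080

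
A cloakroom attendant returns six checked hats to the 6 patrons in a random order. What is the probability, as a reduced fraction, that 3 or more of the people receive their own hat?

Favorable outcomes: Σ_{i≥3} C(6,i)·!(6-i) = 20·2 + 15·1 + 6·0 + 1·1 = 56.
Total outcomes: 6! = 720.
Probability = 56/720 = 7/90.

7/90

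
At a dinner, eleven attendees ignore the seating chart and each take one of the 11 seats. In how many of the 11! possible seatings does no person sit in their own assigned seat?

14684570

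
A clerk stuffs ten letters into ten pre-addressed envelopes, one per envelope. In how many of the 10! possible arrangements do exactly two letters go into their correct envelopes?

Choose which 2 of the 10 are fixed: C(10,2) = 45.
The other 8 form a derangement: !8 = 14833.
Total: 45 × 14833 = 667485.

667485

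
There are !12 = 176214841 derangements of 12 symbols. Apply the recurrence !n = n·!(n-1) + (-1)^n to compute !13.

2290792932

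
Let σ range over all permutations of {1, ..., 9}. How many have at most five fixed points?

362675

# with exactly i fixed is C(9,i)·!(9-i); sum over i=0..5:
  i=0: C(9,0)·!9 = 1·133496 = 133496
  i=1: C(9,1)·!8 = 9·14833 = 133497
  i=2: C(9,2)·!7 = 36·1854 = 66744
  i=3: C(9,3)·!6 = 84·265 = 22260
  i=4: C(9,4)·!5 = 126·44 = 5544
  i=5: C(9,5)·!4 = 126·9 = 1134
Total = 362675.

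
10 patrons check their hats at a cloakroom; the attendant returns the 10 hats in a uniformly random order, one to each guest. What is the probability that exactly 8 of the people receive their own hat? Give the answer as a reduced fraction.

Favorable outcomes: C(10,8)·!2 = 45·1 = 45.
Total outcomes: 10! = 3628800.
Probability = 45/3628800 = 1/80640.

1/80640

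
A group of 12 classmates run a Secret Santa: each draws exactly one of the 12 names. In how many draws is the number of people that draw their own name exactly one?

Pick the single fixed position: C(12,1) = 12 ways.
The remaining 11 must be deranged: !11 = 14684570.
Total: 12 × 14684570 = 176214840.

176214840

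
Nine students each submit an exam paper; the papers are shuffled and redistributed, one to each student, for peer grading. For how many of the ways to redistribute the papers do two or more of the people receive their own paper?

95887

Sum C(9,i)·!(9-i) for i = 2..9:
  i=2: C(9,2)·!7 = 36·1854 = 66744
  i=3: C(9,3)·!6 = 84·265 = 22260
  i=4: C(9,4)·!5 = 126·44 = 5544
  i=5: C(9,5)·!4 = 126·9 = 1134
  i=6: C(9,6)·!3 = 84·2 = 168
  i=7: C(9,7)·!2 = 36·1 = 36
  i=8: C(9,8)·!1 = 9·0 = 0
  i=9: C(9,9)·!0 = 1·1 = 1
Total = 95887.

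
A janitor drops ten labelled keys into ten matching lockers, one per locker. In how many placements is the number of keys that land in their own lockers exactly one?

1334960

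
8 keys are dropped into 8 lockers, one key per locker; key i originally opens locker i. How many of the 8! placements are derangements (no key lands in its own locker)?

14833

!8 is the nearest integer to 8!/e.
8! = 40320, and 40320/e ≈ 14832.90, so !8 = 14833.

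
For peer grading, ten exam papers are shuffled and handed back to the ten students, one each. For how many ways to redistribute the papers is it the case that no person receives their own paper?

1334961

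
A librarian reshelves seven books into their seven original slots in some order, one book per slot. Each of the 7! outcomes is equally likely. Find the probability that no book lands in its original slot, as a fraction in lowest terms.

Favorable outcomes: !7 = 1854.
Total outcomes: 7! = 5040.
Probability = 1854/5040 = 103/280.

103/280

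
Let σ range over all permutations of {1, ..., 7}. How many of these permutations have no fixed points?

!7 = 7! · Σ_{k=0}^{7} (-1)^k/k!
= 7! - 7!/1! + 7!/2! - 7!/3! + 7!/4! - 7!/5! + 7!/6! - 7!/7!
= 5040 - 5040 + 2520 - 840 + 210 - 42 + 7 - 1
= 1854

1854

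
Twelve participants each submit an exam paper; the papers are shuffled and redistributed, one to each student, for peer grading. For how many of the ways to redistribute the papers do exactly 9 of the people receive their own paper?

440

Choose which 9 of the 12 are fixed: C(12,9) = 220.
The remaining 3 must be deranged: !3 = 2.
Total: 220 × 2 = 440.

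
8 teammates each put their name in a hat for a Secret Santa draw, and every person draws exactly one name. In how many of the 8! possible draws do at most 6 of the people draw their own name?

# with exactly i fixed is C(8,i)·!(8-i); sum over i=0..6:
  i=0: C(8,0)·!8 = 1·14833 = 14833
  i=1: C(8,1)·!7 = 8·1854 = 14832
  i=2: C(8,2)·!6 = 28·265 = 7420
  i=3: C(8,3)·!5 = 56·44 = 2464
  i=4: C(8,4)·!4 = 70·9 = 630
  i=5: C(8,5)·!3 = 56·2 = 112
  i=6: C(8,6)·!2 = 28·1 = 28
Total = 40319.

40319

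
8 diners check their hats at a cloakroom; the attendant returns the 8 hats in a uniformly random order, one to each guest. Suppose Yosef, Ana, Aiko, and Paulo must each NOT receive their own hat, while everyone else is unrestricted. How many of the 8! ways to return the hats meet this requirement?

24024

Inclusion-exclusion on the 4 forbidden self-matches:
Σ_{j=0}^{4} (-1)^j C(4,j)(8-j)!
= C(4,0)·8! - C(4,1)·7! + C(4,2)·6! - C(4,3)·5! + C(4,4)·4!
= 40320 - 20160 + 4320 - 480 + 24
= 24024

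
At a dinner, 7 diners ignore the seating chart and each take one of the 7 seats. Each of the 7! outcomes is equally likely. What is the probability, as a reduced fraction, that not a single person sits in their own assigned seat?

Favorable outcomes: !7 = 1854.
Total outcomes: 7! = 5040.
Probability = 1854/5040 = 103/280.

103/280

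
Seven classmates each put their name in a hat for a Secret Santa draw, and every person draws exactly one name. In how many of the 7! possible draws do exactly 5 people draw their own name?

21

Pick the 5 fixed positions: C(7,5) = 21 ways.
The remaining 2 must be deranged: !2 = 1.
Total: 21 × 1 = 21.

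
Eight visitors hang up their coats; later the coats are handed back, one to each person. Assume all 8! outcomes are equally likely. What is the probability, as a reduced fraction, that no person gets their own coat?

2119/5760

Favorable outcomes: !8 = 14833.
Total outcomes: 8! = 40320.
Probability = 14833/40320 = 2119/5760.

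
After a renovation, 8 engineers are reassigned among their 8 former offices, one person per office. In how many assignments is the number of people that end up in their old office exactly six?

28

Pick the 6 fixed positions: C(8,6) = 28 ways.
The remaining 2 must be deranged: !2 = 1.
Total: 28 × 1 = 28.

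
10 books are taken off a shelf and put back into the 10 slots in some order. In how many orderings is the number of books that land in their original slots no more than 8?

3628799

Sum C(10,i)·!(10-i) for i = 0..8:
  i=0: C(10,0)·!10 = 1·1334961 = 1334961
  i=1: C(10,1)·!9 = 10·133496 = 1334960
  i=2: C(10,2)·!8 = 45·14833 = 667485
  i=3: C(10,3)·!7 = 120·1854 = 222480
  i=4: C(10,4)·!6 = 210·265 = 55650
  i=5: C(10,5)·!5 = 252·44 = 11088
  i=6: C(10,6)·!4 = 210·9 = 1890
  i=7: C(10,7)·!3 = 120·2 = 240
  i=8: C(10,8)·!2 = 45·1 = 45
Total = 3628799.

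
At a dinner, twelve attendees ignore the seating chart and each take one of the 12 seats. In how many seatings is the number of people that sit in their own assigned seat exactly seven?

34848

Choose which 7 of the 12 are fixed: C(12,7) = 792.
The remaining 5 must be deranged: !5 = 44.
Total: 792 × 44 = 34848.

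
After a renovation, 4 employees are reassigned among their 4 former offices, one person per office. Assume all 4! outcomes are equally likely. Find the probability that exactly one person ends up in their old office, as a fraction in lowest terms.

Favorable outcomes: C(4,1)·!3 = 4·2 = 8.
Total outcomes: 4! = 24.
Probability = 8/24 = 1/3.

1/3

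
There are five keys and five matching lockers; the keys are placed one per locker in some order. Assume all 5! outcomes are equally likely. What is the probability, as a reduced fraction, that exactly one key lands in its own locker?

3/8

Favorable outcomes: C(5,1)·!4 = 5·9 = 45.
Total outcomes: 5! = 120.
Probability = 45/120 = 3/8.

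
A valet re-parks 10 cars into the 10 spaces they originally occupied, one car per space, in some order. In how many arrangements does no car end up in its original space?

1334961

The number of derangements of 10 is !10 = Σ_{k=0}^{10} (-1)^k·10!/k!
= 10! - 10!/1! + 10!/2! - 10!/3! + 10!/4! - 10!/5! + 10!/6! - 10!/7! + 10!/8! - 10!/9! + 10!/10!
= 3628800 - 3628800 + 1814400 - 604800 + 151200 - 30240 + 5040 - 720 + 90 - 10 + 1
= 1334961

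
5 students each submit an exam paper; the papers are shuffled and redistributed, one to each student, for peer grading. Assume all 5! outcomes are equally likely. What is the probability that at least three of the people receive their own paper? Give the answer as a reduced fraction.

11/120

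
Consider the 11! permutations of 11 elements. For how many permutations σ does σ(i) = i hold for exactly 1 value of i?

Pick the single fixed position: C(11,1) = 11 ways.
The other 10 form a derangement: !10 = 1334961.
Total: 11 × 1334961 = 14684571.

14684571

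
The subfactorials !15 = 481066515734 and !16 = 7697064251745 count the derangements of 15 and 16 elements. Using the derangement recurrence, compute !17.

130850092279664

!17 = (17-1)·(!16 + !15) = 16·(7697064251745 + 481066515734) = 16·8178130767479 = 130850092279664.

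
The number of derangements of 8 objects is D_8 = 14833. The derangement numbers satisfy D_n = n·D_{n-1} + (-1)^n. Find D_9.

133496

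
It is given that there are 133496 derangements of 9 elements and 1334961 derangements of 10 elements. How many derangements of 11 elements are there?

14684570

D_11 = (11-1)·(D_10 + D_9) = 10·(1334961 + 133496) = 10·1468457 = 14684570.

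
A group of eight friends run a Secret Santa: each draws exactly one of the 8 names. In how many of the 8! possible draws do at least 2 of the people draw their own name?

10655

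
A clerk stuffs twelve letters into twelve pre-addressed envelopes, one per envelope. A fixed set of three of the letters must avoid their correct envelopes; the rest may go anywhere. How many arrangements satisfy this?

369774720

Let A_j be the event that the j-th constrained one is fixed. By inclusion-exclusion over the 3 events:
Σ_{j=0}^{3} (-1)^j C(3,j)(12-j)!
= C(3,0)·12! - C(3,1)·11! + C(3,2)·10! - C(3,3)·9!
= 479001600 - 119750400 + 10886400 - 362880
= 369774720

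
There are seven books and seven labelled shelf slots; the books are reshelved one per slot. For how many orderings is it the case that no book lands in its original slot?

1854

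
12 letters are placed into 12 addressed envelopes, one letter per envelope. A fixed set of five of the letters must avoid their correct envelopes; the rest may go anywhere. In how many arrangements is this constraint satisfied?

Inclusion-exclusion on the 5 forbidden self-matches:
Σ_{j=0}^{5} (-1)^j C(5,j)(12-j)!
= C(5,0)·12! - C(5,1)·11! + C(5,2)·10! - C(5,3)·9! + C(5,4)·8! - C(5,5)·7!
= 479001600 - 199584000 + 36288000 - 3628800 + 201600 - 5040
= 312273360

312273360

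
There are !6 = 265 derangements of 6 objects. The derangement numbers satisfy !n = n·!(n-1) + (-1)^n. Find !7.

1854

!7 = 7·265 - 1 = 1854.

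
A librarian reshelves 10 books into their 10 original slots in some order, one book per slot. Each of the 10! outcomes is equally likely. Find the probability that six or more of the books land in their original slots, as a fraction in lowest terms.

17/28350

Favorable outcomes: Σ_{i≥6} C(10,i)·!(10-i) = 210·9 + 120·2 + 45·1 + 10·0 + 1·1 = 2176.
Total outcomes: 10! = 3628800.
Probability = 2176/3628800 = 17/28350.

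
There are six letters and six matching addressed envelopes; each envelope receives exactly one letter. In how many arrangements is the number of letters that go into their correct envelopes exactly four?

Pick the 4 fixed positions: C(6,4) = 15 ways.
The other 2 form a derangement: !2 = 1.
Total: 15 × 1 = 15.

15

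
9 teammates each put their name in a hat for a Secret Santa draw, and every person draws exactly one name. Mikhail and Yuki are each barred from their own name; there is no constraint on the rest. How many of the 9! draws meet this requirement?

287280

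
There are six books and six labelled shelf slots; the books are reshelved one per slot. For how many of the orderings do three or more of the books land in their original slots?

# with exactly i fixed is C(6,i)·!(6-i); sum over i=3..6:
  i=3: C(6,3)·!3 = 20·2 = 40
  i=4: C(6,4)·!2 = 15·1 = 15
  i=5: C(6,5)·!1 = 6·0 = 0
  i=6: C(6,6)·!0 = 1·1 = 1
Total = 56.

56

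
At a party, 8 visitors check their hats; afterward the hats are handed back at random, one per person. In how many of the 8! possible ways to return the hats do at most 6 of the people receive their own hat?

40319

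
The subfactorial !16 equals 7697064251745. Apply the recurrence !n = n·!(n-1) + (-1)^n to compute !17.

130850092279664

!17 = 17·7697064251745 - 1 = 130850092279664.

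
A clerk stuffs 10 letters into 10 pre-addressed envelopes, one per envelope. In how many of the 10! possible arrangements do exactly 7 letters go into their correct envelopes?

Choose which 7 of the 10 are fixed: C(10,7) = 120.
The other 3 form a derangement: !3 = 2.
Total: 120 × 2 = 240.

240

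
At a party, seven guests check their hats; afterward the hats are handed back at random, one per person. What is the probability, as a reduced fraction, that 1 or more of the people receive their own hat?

Favorable outcomes: Σ_{i≥1} C(7,i)·!(7-i) = 7·265 + 21·44 + 35·9 + 35·2 + 21·1 + 7·0 + 1·1 = 3186.
Total outcomes: 7! = 5040.
Probability = 3186/5040 = 177/280.

177/280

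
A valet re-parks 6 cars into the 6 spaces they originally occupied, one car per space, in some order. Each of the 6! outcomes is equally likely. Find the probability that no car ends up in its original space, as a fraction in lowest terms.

53/144

Favorable outcomes: !6 = 265.
Total outcomes: 6! = 720.
Probability = 265/720 = 53/144.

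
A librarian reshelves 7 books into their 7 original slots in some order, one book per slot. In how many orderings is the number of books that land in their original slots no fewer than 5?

22

Sum C(7,i)·!(7-i) for i = 5..7:
  i=5: C(7,5)·!2 = 21·1 = 21
  i=6: C(7,6)·!1 = 7·0 = 0
  i=7: C(7,7)·!0 = 1·1 = 1
Total = 22.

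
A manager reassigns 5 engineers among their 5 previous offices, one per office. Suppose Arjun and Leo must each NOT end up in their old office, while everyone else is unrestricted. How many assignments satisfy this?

78

Let A_j be the event that the j-th constrained one is fixed. By inclusion-exclusion over the 2 events:
Σ_{j=0}^{2} (-1)^j C(2,j)(5-j)!
= C(2,0)·5! - C(2,1)·4! + C(2,2)·3!
= 120 - 48 + 6
= 78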